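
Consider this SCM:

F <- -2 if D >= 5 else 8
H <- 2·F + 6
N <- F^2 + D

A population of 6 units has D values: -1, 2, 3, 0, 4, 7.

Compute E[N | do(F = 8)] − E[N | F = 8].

Every unit gets F=8 under the intervention. N values become 63, 66, 67, 64, 68, 71; E[N|do(F=8)] = 66.5.
Conditioning on F=8 selects the 5 unit(s) with D ∈ {-1, 2, 3, 0, 4}. Their N values: 63, 66, 67, 64, 68. Mean = 65.6.
Difference = 66.5 − 65.6 = 0.9.

0.9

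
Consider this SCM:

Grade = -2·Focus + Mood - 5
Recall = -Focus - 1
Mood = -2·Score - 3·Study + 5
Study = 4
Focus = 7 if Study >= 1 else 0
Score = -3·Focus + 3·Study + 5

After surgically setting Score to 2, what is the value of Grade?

The intervention breaks the incoming arrows to Score: Score = -3·Focus + 3·Study + 5 no longer applies, and Score = 2.
Focus = 7 if Study >= 1 else 0  [with Study=4]  = 7
Mood = -2·Score - 3·Study + 5  [with Score=2, Study=4]  = -11
Grade = -2·Focus + Mood - 5  [with Focus=7, Mood=-11]  = -30

-30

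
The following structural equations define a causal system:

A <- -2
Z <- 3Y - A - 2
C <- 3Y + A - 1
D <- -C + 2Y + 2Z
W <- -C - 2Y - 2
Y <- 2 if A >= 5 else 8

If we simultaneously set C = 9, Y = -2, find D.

-25

Setting C = 9, Y = -2 by intervention discards those variables' equations.
Z = 3Y - A - 2  [with Y=-2, A=-2]  = -6
D = -C + 2Y + 2Z  [with C=9, Y=-2, Z=-6]  = -25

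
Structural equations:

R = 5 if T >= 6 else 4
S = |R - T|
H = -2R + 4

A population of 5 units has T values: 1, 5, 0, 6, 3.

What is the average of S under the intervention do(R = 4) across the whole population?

2.2

do(R=4) breaks R's dependence on T. With R=4 fixed, S across the units is 3, 1, 4, 2, 1, mean 2.2.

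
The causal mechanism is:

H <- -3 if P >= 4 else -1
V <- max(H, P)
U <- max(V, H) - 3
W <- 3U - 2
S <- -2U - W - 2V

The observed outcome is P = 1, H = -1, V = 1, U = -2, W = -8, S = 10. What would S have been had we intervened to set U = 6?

Under do(U=6), the mechanism U <- max(V, H) - 3 is discarded; U is fixed at 6.
H = -3 if P >= 4 else -1  [with P=1]  = -1
V = max(H, P)  [with H=-1, P=1]  = 1
W = 3U - 2  [with U=6]  = 16
S = -2U - W - 2V  [with U=6, W=16, V=1]  = -30

-30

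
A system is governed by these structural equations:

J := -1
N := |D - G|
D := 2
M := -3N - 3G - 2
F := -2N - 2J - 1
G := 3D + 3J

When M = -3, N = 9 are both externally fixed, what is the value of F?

Setting M = -3, N = 9 by intervention discards those variables' equations.
F = -2N - 2J - 1  [with N=9, J=-1]  = -17

-17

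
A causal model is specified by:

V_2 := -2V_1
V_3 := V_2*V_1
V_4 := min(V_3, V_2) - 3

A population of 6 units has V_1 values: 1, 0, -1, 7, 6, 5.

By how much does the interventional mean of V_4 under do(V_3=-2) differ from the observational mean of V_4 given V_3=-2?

-5

The intervention sets V_3=-2 in all 6 units regardless of V_1. Recomputing V_4 per unit gives -5, -5, -5, -17, -15, -13; average -10.
Conditioning on V_3=-2 selects the 2 unit(s) with V_1 ∈ {1, -1}. Their V_4 values: -5, -5. Mean = -5.
Difference = -10 − (-5) = -5.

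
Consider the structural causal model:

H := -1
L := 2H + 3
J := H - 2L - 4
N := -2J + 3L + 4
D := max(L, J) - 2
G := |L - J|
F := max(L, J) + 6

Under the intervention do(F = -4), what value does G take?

Intervening sets F = -4 and removes its equation (F := max(L, J) + 6).
Since G is not a descendant of the intervened variable, it is unaffected.
L = 2H + 3  [with H=-1]  = 1
J = H - 2L - 4  [with H=-1, L=1]  = -7
G = |L - J|  [with L=1, J=-7]  = 8

8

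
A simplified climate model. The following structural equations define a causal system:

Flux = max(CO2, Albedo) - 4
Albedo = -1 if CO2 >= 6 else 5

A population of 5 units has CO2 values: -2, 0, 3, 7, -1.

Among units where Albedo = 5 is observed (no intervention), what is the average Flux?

E[Flux|Albedo=5] averages over only the 4 units with Albedo=5 (CO2 = -2, 0, 3, -1): Flux = 1, 1, 1, 1, mean 1.

1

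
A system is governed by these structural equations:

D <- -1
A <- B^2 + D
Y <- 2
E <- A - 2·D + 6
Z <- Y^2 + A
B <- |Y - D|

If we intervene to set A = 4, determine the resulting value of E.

Under do(A=4), the mechanism A <- B^2 + D is discarded; A is fixed at 4.
E = A - 2·D + 6  [with A=4, D=-1]  = 12

12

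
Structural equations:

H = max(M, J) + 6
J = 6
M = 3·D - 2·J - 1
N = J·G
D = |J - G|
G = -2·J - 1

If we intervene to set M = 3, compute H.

12

The intervention breaks the incoming arrows to M: M = 3·D - 2·J - 1 no longer applies, and M = 3.
H = max(M, J) + 6  [with M=3, J=6]  = 12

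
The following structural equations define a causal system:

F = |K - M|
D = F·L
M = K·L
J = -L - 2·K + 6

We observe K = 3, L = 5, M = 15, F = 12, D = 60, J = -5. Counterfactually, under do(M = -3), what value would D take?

30

do(M=-3) replaces the equation M = K·L with the constant M = -3.
F = |K - M|  [with K=3, M=-3]  = 6
D = F·L  [with F=6, L=5]  = 30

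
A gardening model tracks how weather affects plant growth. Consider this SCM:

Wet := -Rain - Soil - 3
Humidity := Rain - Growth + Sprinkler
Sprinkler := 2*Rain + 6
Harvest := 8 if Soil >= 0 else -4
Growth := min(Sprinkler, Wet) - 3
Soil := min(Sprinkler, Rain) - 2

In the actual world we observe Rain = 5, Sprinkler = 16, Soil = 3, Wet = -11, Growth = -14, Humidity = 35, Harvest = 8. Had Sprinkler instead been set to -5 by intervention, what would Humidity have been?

8

Under do(Sprinkler=-5), the mechanism Sprinkler := 2*Rain + 6 is discarded; Sprinkler is fixed at -5.
Soil = min(Sprinkler, Rain) - 2  [with Sprinkler=-5, Rain=5]  = -7
Wet = -Rain - Soil - 3  [with Rain=5, Soil=-7]  = -1
Growth = min(Sprinkler, Wet) - 3  [with Sprinkler=-5, Wet=-1]  = -8
Humidity = Rain - Growth + Sprinkler  [with Rain=5, Growth=-8, Sprinkler=-5]  = 8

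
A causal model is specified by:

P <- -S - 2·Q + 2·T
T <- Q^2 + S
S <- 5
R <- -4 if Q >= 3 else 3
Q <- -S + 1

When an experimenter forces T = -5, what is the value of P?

-7

The intervention breaks the incoming arrows to T: T <- Q^2 + S no longer applies, and T = -5.
Q = -S + 1  [with S=5]  = -4
P = -S - 2·Q + 2·T  [with S=5, Q=-4, T=-5]  = -7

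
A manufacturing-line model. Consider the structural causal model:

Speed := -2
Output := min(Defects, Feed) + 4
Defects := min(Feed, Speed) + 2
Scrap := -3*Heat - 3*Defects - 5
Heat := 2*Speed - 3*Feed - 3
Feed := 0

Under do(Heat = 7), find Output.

The intervention breaks the incoming arrows to Heat: Heat := 2*Speed - 3*Feed - 3 no longer applies, and Heat = 7.
No directed path runs from Heat to Output, so Output keeps its natural value.
Defects = min(Feed, Speed) + 2  [with Feed=0, Speed=-2]  = 0
Output = min(Defects, Feed) + 4  [with Defects=0, Feed=0]  = 4

4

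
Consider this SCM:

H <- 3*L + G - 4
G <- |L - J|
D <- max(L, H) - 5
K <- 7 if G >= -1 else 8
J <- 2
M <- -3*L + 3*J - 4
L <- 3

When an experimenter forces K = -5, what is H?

do(K=-5) replaces the equation K <- 7 if G >= -1 else 8 with the constant K = -5.
No directed path runs from K to H, so H keeps its natural value.
G = |L - J|  [with L=3, J=2]  = 1
H = 3*L + G - 4  [with L=3, G=1]  = 6

6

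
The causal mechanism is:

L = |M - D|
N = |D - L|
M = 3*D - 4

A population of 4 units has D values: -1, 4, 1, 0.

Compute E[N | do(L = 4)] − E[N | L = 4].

Under do(L=4), L's equation is replaced by L=4 for every unit. Per-unit N: 5, 0, 3, 4. Mean = 3.
Observing L=4 restricts to units where L's equation naturally yields 4: D ∈ {4, 0}. In that subpopulation N = 0, 4, mean 2.
Difference = 3 − 2 = 1.

1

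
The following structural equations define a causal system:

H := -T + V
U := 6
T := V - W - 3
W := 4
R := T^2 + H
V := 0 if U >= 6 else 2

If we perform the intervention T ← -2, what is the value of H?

Intervening sets T = -2 and removes its equation (T := V - W - 3).
V = 0 if U >= 6 else 2  [with U=6]  = 0
H = -T + V  [with T=-2, V=0]  = 2

2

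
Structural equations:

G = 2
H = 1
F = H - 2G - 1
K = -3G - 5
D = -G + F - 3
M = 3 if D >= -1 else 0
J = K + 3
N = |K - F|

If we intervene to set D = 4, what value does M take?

The intervention breaks the incoming arrows to D: D = -G + F - 3 no longer applies, and D = 4.
M = 3 if D >= -1 else 0  [with D=4]  = 3

3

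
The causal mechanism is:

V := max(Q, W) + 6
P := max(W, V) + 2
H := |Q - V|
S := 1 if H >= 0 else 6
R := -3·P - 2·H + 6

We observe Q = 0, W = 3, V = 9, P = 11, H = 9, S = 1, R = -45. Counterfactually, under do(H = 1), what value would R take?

-29

Under do(H=1), the mechanism H := |Q - V| is discarded; H is fixed at 1.
V = max(Q, W) + 6  [with Q=0, W=3]  = 9
P = max(W, V) + 2  [with W=3, V=9]  = 11
R = -3·P - 2·H + 6  [with P=11, H=1]  = -29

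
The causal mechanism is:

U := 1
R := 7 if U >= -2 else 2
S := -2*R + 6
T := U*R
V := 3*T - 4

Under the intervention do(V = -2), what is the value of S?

-8

do(V=-2) replaces the equation V := 3*T - 4 with the constant V = -2.
S is not downstream of the intervention, so its value is determined by the original equations.
R = 7 if U >= -2 else 2  [with U=1]  = 7
S = -2*R + 6  [with R=7]  = -8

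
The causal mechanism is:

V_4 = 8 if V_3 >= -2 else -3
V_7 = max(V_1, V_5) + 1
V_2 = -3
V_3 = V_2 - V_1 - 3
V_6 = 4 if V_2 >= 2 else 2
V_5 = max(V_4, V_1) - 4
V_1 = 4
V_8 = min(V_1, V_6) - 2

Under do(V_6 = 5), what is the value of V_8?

2

Intervening sets V_6 = 5 and removes its equation (V_6 = 4 if V_2 >= 2 else 2).
V_8 = min(V_1, V_6) - 2  [with V_1=4, V_6=5]  = 2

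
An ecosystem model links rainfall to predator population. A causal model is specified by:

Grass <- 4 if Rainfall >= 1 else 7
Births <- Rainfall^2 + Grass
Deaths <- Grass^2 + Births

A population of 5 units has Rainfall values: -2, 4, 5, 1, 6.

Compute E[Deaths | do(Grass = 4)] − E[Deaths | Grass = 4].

-3.1

Under do(Grass=4), Grass's equation is replaced by Grass=4 for every unit. Per-unit Deaths: 24, 36, 45, 21, 56. Mean = 36.4.
Observing Grass=4 restricts to units where Grass's equation naturally yields 4: Rainfall ∈ {4, 5, 1, 6}. In that subpopulation Deaths = 36, 45, 21, 56, mean 39.5.
Difference = 36.4 − 39.5 = -3.1.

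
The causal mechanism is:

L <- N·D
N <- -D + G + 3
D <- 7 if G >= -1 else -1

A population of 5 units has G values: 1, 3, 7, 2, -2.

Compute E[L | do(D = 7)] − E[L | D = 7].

-7.35

The intervention sets D=7 in all 5 units regardless of G. Recomputing L per unit gives -21, -7, 21, -14, -42; average -12.6.
Conditioning on D=7 selects the 4 unit(s) with G ∈ {1, 3, 7, 2}. Their L values: -21, -7, 21, -14. Mean = -5.25.
Difference = -12.6 − (-5.25) = -7.35.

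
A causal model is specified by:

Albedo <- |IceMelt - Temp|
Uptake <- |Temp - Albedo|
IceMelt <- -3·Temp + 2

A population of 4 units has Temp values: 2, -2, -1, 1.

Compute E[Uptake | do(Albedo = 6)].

Every unit gets Albedo=6 under the intervention. Uptake values become 4, 8, 7, 5; E[Uptake|do(Albedo=6)] = 6.

6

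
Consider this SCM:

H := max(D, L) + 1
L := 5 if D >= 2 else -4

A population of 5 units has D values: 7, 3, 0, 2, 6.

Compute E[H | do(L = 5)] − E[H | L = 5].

-0.15

Under do(L=5), L's equation is replaced by L=5 for every unit. Per-unit H: 8, 6, 6, 6, 7. Mean = 6.6.
Conditioning on L=5 selects the 4 unit(s) with D ∈ {7, 3, 2, 6}. Their H values: 8, 6, 6, 7. Mean = 6.75.
Difference = 6.6 − 6.75 = -0.15.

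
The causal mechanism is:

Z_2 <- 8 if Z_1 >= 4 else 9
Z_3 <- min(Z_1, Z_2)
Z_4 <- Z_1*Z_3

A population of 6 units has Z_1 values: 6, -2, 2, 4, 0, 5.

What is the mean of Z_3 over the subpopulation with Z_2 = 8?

5

Conditioning on Z_2=8 selects the 3 unit(s) with Z_1 ∈ {6, 4, 5}. Their Z_3 values: 6, 4, 5. Mean = 5.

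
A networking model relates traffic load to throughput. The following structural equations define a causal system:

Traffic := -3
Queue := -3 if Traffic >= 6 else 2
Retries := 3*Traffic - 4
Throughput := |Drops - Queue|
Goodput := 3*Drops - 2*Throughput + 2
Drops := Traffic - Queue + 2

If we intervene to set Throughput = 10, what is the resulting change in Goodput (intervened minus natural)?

-10

The intervention breaks the incoming arrows to Throughput: Throughput := |Drops - Queue| no longer applies, and Throughput = 10.
Queue = -3 if Traffic >= 6 else 2  [with Traffic=-3]  = 2
Drops = Traffic - Queue + 2  [with Traffic=-3, Queue=2]  = -3
Goodput = 3*Drops - 2*Throughput + 2  [with Drops=-3, Throughput=10]  = -27
Without intervention: Queue = -3 if Traffic >= 6 else 2  [with Traffic=-3]  = 2; Drops = Traffic - Queue + 2  [with Traffic=-3, Queue=2]  = -3; Throughput = |Drops - Queue|  [with Drops=-3, Queue=2]  = 5; Goodput = 3*Drops - 2*Throughput + 2  [with Drops=-3, Throughput=5]  = -17.
Change = -27 − (-17) = -10.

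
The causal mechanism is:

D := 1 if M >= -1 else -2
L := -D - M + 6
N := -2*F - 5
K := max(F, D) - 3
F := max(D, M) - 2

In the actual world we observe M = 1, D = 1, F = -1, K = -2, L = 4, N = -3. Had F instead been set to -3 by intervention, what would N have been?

1

The intervention breaks the incoming arrows to F: F := max(D, M) - 2 no longer applies, and F = -3.
N = -2*F - 5  [with F=-3]  = 1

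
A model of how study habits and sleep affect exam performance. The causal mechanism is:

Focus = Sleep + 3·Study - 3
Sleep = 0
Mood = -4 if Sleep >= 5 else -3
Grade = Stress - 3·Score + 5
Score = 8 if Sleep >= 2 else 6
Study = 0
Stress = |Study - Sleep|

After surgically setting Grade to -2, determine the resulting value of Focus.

Under do(Grade=-2), the mechanism Grade = Stress - 3·Score + 5 is discarded; Grade is fixed at -2.
Since Focus is not a descendant of the intervened variable, it is unaffected.
Focus = Sleep + 3·Study - 3  [with Sleep=0, Study=0]  = -3

-3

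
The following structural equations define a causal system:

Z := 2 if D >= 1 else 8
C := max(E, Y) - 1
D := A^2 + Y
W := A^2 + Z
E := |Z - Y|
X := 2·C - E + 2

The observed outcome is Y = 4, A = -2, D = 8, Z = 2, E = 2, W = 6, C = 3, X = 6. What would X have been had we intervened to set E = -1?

9

do(E=-1) replaces the equation E := |Z - Y| with the constant E = -1.
C = max(E, Y) - 1  [with E=-1, Y=4]  = 3
X = 2·C - E + 2  [with C=3, E=-1]  = 9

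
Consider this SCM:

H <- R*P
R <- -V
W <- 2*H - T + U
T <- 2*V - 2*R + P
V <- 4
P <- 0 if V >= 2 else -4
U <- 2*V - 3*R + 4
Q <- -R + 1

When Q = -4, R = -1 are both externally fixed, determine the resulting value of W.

5

Setting Q = -4, R = -1 by intervention discards those variables' equations.
P = 0 if V >= 2 else -4  [with V=4]  = 0
T = 2*V - 2*R + P  [with V=4, R=-1, P=0]  = 10
U = 2*V - 3*R + 4  [with V=4, R=-1]  = 15
H = R*P  [with R=-1, P=0]  = 0
W = 2*H - T + U  [with H=0, T=10, U=15]  = 5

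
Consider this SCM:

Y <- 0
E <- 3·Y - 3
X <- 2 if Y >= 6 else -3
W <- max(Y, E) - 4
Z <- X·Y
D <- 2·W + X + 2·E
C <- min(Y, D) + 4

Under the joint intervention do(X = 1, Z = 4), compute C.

Under do(X = 1, Z = 4), each intervened variable's structural equation is replaced by its fixed value.
E = 3·Y - 3  [with Y=0]  = -3
W = max(Y, E) - 4  [with Y=0, E=-3]  = -4
D = 2·W + X + 2·E  [with W=-4, X=1, E=-3]  = -13
C = min(Y, D) + 4  [with Y=0, D=-13]  = -9

-9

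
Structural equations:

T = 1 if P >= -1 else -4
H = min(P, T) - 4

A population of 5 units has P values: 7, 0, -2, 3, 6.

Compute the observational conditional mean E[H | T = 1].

E[H|T=1] averages over only the 4 units with T=1 (P = 7, 0, 3, 6): H = -3, -4, -3, -3, mean -3.25.

-3.25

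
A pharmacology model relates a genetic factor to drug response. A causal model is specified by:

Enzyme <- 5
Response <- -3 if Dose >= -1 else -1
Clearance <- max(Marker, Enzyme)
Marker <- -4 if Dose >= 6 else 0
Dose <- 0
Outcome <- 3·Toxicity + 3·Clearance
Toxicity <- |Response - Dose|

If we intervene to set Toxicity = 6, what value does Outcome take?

33

Under do(Toxicity=6), the mechanism Toxicity <- |Response - Dose| is discarded; Toxicity is fixed at 6.
Marker = -4 if Dose >= 6 else 0  [with Dose=0]  = 0
Clearance = max(Marker, Enzyme)  [with Marker=0, Enzyme=5]  = 5
Outcome = 3·Toxicity + 3·Clearance  [with Toxicity=6, Clearance=5]  = 33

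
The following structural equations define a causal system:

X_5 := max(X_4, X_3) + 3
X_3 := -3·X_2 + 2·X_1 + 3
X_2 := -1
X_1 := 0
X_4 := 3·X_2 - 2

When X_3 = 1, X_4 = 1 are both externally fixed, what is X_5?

Setting X_3 = 1, X_4 = 1 by intervention discards those variables' equations.
X_5 = max(X_4, X_3) + 3  [with X_4=1, X_3=1]  = 4

4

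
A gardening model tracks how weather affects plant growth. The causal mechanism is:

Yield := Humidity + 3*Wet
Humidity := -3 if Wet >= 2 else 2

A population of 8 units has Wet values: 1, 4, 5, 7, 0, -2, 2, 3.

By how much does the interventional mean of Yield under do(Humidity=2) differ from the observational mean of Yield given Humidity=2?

Under do(Humidity=2), Humidity's equation is replaced by Humidity=2 for every unit. Per-unit Yield: 5, 14, 17, 23, 2, -4, 8, 11. Mean = 9.5.
Conditioning on Humidity=2 selects the 3 unit(s) with Wet ∈ {1, 0, -2}. Their Yield values: 5, 2, -4. Mean = 1.
Difference = 9.5 − 1 = 8.5.

8.5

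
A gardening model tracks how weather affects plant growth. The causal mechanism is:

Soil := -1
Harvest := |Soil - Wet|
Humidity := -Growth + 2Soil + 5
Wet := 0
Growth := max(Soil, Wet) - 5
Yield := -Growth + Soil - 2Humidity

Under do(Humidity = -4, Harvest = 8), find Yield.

Setting Humidity = -4, Harvest = 8 by intervention discards those variables' equations.
Growth = max(Soil, Wet) - 5  [with Soil=-1, Wet=0]  = -5
Yield = -Growth + Soil - 2Humidity  [with Growth=-5, Soil=-1, Humidity=-4]  = 12

12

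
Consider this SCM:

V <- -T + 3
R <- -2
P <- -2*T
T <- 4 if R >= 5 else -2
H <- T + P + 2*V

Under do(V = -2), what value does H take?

do(V=-2) replaces the equation V <- -T + 3 with the constant V = -2.
T = 4 if R >= 5 else -2  [with R=-2]  = -2
P = -2*T  [with T=-2]  = 4
H = T + P + 2*V  [with T=-2, P=4, V=-2]  = -2

-2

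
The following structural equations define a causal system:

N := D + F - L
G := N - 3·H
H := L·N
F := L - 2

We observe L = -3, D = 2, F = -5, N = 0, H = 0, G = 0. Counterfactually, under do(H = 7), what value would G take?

The intervention breaks the incoming arrows to H: H := L·N no longer applies, and H = 7.
F = L - 2  [with L=-3]  = -5
N = D + F - L  [with D=2, F=-5, L=-3]  = 0
G = N - 3·H  [with N=0, H=7]  = -21

-21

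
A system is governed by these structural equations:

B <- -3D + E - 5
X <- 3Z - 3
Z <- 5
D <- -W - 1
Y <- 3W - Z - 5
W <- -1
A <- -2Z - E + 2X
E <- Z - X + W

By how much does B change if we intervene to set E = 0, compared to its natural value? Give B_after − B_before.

The intervention breaks the incoming arrows to E: E <- Z - X + W no longer applies, and E = 0.
D = -W - 1  [with W=-1]  = 0
B = -3D + E - 5  [with D=0, E=0]  = -5
Without intervention: X = 3Z - 3  [with Z=5]  = 12; E = Z - X + W  [with Z=5, X=12, W=-1]  = -8; D = -W - 1  [with W=-1]  = 0; B = -3D + E - 5  [with D=0, E=-8]  = -13.
Change = -5 − (-13) = 8.

8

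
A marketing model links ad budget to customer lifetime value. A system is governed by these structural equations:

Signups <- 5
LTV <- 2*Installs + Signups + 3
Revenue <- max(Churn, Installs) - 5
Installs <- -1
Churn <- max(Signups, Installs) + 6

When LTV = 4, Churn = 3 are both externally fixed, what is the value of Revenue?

-2

Under do(LTV = 4, Churn = 3), each intervened variable's structural equation is replaced by its fixed value.
Revenue = max(Churn, Installs) - 5  [with Churn=3, Installs=-1]  = -2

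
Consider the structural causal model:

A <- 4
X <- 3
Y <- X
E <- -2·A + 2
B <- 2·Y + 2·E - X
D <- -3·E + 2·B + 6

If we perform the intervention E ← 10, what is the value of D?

Under do(E=10), the mechanism E <- -2·A + 2 is discarded; E is fixed at 10.
Y = X  [with X=3]  = 3
B = 2·Y + 2·E - X  [with Y=3, E=10, X=3]  = 23
D = -3·E + 2·B + 6  [with E=10, B=23]  = 22

22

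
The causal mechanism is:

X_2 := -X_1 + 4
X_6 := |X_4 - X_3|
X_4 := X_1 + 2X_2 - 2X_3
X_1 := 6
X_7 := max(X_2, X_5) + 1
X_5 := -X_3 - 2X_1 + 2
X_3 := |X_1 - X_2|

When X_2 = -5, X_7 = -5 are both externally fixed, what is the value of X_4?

Under do(X_2 = -5, X_7 = -5), each intervened variable's structural equation is replaced by its fixed value.
X_3 = |X_1 - X_2|  [with X_1=6, X_2=-5]  = 11
X_4 = X_1 + 2X_2 - 2X_3  [with X_1=6, X_2=-5, X_3=11]  = -26

-26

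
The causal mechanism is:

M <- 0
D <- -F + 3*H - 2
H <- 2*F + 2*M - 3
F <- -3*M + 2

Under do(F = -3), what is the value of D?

-26

Under do(F=-3), the mechanism F <- -3*M + 2 is discarded; F is fixed at -3.
H = 2*F + 2*M - 3  [with F=-3, M=0]  = -9
D = -F + 3*H - 2  [with F=-3, H=-9]  = -26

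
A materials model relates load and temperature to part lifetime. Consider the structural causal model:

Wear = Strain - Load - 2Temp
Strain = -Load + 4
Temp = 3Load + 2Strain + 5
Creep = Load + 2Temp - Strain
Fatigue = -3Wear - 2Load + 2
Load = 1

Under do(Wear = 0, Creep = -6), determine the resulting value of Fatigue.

0

Setting Wear = 0, Creep = -6 by intervention discards those variables' equations.
Fatigue = -3Wear - 2Load + 2  [with Wear=0, Load=1]  = 0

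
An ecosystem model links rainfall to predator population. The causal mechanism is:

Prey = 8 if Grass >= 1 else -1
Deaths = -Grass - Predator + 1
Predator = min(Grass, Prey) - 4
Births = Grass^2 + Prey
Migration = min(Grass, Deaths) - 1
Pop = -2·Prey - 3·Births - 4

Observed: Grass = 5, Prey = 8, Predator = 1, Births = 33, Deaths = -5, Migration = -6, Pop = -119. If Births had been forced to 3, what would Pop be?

The intervention breaks the incoming arrows to Births: Births = Grass^2 + Prey no longer applies, and Births = 3.
Prey = 8 if Grass >= 1 else -1  [with Grass=5]  = 8
Pop = -2·Prey - 3·Births - 4  [with Prey=8, Births=3]  = -29

-29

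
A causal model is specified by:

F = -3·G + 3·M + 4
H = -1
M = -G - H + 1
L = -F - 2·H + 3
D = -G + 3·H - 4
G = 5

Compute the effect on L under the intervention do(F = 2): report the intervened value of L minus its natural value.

-22

Under do(F=2), the mechanism F = -3·G + 3·M + 4 is discarded; F is fixed at 2.
L = -F - 2·H + 3  [with F=2, H=-1]  = 3
Without intervention: M = -G - H + 1  [with G=5, H=-1]  = -3; F = -3·G + 3·M + 4  [with G=5, M=-3]  = -20; L = -F - 2·H + 3  [with F=-20, H=-1]  = 25.
Change = 3 − 25 = -22.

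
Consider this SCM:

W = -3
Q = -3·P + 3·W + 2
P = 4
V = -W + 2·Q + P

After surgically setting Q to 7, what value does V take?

The intervention breaks the incoming arrows to Q: Q = -3·P + 3·W + 2 no longer applies, and Q = 7.
V = -W + 2·Q + P  [with W=-3, Q=7, P=4]  = 21

21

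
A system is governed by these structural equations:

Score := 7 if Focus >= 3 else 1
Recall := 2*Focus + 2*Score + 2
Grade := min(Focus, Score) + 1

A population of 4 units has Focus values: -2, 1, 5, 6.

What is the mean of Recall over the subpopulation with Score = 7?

27

E[Recall|Score=7] averages over only the 2 units with Score=7 (Focus = 5, 6): Recall = 26, 28, mean 27.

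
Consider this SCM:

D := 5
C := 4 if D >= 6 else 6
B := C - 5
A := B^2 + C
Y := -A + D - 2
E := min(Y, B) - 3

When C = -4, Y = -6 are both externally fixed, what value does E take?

Setting C = -4, Y = -6 by intervention discards those variables' equations.
B = C - 5  [with C=-4]  = -9
E = min(Y, B) - 3  [with Y=-6, B=-9]  = -12

-12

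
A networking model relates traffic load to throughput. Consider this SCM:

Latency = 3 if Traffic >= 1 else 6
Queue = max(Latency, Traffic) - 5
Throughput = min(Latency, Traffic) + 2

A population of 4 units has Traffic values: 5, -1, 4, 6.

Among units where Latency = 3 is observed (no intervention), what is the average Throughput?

5

E[Throughput|Latency=3] averages over only the 3 units with Latency=3 (Traffic = 5, 4, 6): Throughput = 5, 5, 5, mean 5.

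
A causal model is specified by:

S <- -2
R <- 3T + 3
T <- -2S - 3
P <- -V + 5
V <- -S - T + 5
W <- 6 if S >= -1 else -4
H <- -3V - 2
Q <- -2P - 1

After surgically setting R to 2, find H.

The intervention breaks the incoming arrows to R: R <- 3T + 3 no longer applies, and R = 2.
Since H is not a descendant of the intervened variable, it is unaffected.
T = -2S - 3  [with S=-2]  = 1
V = -S - T + 5  [with S=-2, T=1]  = 6
H = -3V - 2  [with V=6]  = -20

-20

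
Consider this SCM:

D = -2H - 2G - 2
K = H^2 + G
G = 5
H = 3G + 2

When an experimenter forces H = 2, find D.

Under do(H=2), the mechanism H = 3G + 2 is discarded; H is fixed at 2.
D = -2H - 2G - 2  [with H=2, G=5]  = -16

-16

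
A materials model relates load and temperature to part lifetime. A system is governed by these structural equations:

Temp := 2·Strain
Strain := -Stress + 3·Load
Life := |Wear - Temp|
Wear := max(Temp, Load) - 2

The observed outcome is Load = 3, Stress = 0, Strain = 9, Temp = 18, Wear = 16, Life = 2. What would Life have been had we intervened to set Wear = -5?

23

The intervention breaks the incoming arrows to Wear: Wear := max(Temp, Load) - 2 no longer applies, and Wear = -5.
Strain = -Stress + 3·Load  [with Stress=0, Load=3]  = 9
Temp = 2·Strain  [with Strain=9]  = 18
Life = |Wear - Temp|  [with Wear=-5, Temp=18]  = 23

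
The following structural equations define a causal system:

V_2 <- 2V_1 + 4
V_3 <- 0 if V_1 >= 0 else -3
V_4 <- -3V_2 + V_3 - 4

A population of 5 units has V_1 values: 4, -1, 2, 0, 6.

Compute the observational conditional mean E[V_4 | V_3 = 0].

E[V_4|V_3=0] averages over only the 4 units with V_3=0 (V_1 = 4, 2, 0, 6): V_4 = -40, -28, -16, -52, mean -34.

-34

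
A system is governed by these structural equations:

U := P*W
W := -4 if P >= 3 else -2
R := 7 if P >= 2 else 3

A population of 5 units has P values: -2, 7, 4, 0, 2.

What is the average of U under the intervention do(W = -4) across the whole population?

do(W=-4) breaks W's dependence on P. With W=-4 fixed, U across the units is 8, -28, -16, 0, -8, mean -8.8.

-8.8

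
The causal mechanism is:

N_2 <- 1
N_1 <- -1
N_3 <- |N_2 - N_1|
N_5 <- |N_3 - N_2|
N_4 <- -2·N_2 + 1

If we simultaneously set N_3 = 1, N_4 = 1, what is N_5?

Setting N_3 = 1, N_4 = 1 by intervention discards those variables' equations.
N_5 = |N_3 - N_2|  [with N_3=1, N_2=1]  = 0

0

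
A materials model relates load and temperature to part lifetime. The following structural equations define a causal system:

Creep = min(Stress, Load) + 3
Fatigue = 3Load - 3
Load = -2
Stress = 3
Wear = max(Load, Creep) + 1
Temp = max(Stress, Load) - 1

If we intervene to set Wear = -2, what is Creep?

1

The intervention breaks the incoming arrows to Wear: Wear = max(Load, Creep) + 1 no longer applies, and Wear = -2.
Since Creep is not a descendant of the intervened variable, it is unaffected.
Creep = min(Stress, Load) + 3  [with Stress=3, Load=-2]  = 1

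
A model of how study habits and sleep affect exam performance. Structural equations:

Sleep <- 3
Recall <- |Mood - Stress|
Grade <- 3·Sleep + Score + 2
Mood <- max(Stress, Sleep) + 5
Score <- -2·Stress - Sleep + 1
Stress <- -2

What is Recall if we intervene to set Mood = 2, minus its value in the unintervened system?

-6

Intervening sets Mood = 2 and removes its equation (Mood <- max(Stress, Sleep) + 5).
Recall = |Mood - Stress|  [with Mood=2, Stress=-2]  = 4
Without intervention: Mood = max(Stress, Sleep) + 5  [with Stress=-2, Sleep=3]  = 8; Recall = |Mood - Stress|  [with Mood=8, Stress=-2]  = 10.
Change = 4 − 10 = -6.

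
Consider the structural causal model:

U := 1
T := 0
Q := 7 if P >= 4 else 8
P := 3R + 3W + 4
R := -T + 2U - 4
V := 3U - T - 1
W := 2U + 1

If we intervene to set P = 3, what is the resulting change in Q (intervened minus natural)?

Intervening sets P = 3 and removes its equation (P := 3R + 3W + 4).
Q = 7 if P >= 4 else 8  [with P=3]  = 8
Without intervention: R = -T + 2U - 4  [with T=0, U=1]  = -2; W = 2U + 1  [with U=1]  = 3; P = 3R + 3W + 4  [with R=-2, W=3]  = 7; Q = 7 if P >= 4 else 8  [with P=7]  = 7.
Change = 8 − 7 = 1.

1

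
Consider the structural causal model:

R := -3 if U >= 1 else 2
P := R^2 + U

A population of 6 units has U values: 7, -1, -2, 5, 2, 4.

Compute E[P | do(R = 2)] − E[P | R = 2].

The intervention sets R=2 in all 6 units regardless of U. Recomputing P per unit gives 11, 3, 2, 9, 6, 8; average 6.5.
E[P|R=2] averages over only the 2 units with R=2 (U = -1, -2): P = 3, 2, mean 2.5.
Difference = 6.5 − 2.5 = 4.

4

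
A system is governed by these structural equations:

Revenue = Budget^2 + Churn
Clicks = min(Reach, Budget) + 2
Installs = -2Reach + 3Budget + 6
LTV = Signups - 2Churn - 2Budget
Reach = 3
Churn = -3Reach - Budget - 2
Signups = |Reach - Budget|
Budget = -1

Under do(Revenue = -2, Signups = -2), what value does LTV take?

20

Under do(Revenue = -2, Signups = -2), each intervened variable's structural equation is replaced by its fixed value.
Churn = -3Reach - Budget - 2  [with Reach=3, Budget=-1]  = -10
LTV = Signups - 2Churn - 2Budget  [with Signups=-2, Churn=-10, Budget=-1]  = 20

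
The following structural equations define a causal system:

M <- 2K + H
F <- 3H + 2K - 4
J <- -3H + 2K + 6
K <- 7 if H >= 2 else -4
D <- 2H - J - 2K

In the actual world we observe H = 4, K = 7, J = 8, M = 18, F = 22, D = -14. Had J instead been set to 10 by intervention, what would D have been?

The intervention breaks the incoming arrows to J: J <- -3H + 2K + 6 no longer applies, and J = 10.
K = 7 if H >= 2 else -4  [with H=4]  = 7
D = 2H - J - 2K  [with H=4, J=10, K=7]  = -16

-16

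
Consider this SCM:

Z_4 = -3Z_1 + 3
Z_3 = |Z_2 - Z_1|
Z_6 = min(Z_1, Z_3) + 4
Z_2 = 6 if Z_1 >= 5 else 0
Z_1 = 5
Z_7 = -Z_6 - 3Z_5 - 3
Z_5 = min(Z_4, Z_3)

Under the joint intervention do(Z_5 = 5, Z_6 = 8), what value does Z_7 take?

-26

Under do(Z_5 = 5, Z_6 = 8), each intervened variable's structural equation is replaced by its fixed value.
Z_7 = -Z_6 - 3Z_5 - 3  [with Z_6=8, Z_5=5]  = -26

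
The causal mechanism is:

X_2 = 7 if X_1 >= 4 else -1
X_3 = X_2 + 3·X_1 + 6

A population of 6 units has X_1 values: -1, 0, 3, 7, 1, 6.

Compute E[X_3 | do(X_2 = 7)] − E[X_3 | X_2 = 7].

The intervention sets X_2=7 in all 6 units regardless of X_1. Recomputing X_3 per unit gives 10, 13, 22, 34, 16, 31; average 21.
Conditioning on X_2=7 selects the 2 unit(s) with X_1 ∈ {7, 6}. Their X_3 values: 34, 31. Mean = 32.5.
Difference = 21 − 32.5 = -11.5.

-11.5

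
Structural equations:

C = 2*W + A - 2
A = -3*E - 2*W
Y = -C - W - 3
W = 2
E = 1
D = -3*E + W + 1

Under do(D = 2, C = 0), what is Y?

-5

The joint intervention fixes D = 2, C = 0, removing each variable's own equation.
Y = -C - W - 3  [with C=0, W=2]  = -5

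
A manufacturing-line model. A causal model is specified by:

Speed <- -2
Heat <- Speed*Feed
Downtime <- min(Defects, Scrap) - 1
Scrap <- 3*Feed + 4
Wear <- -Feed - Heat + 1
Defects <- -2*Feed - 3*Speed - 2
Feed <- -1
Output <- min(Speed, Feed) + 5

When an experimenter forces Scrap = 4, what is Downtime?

3

Intervening sets Scrap = 4 and removes its equation (Scrap <- 3*Feed + 4).
Defects = -2*Feed - 3*Speed - 2  [with Feed=-1, Speed=-2]  = 6
Downtime = min(Defects, Scrap) - 1  [with Defects=6, Scrap=4]  = 3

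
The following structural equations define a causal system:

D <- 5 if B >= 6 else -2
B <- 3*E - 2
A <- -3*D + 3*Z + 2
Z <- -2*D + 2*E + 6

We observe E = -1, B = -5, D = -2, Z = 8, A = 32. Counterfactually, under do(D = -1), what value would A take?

do(D=-1) replaces the equation D <- 5 if B >= 6 else -2 with the constant D = -1.
Z = -2*D + 2*E + 6  [with D=-1, E=-1]  = 6
A = -3*D + 3*Z + 2  [with D=-1, Z=6]  = 23

23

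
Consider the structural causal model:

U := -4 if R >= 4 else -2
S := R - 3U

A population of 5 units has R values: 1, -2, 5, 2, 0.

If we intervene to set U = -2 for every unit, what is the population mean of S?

The intervention sets U=-2 in all 5 units regardless of R. Recomputing S per unit gives 7, 4, 11, 8, 6; average 7.2.

7.2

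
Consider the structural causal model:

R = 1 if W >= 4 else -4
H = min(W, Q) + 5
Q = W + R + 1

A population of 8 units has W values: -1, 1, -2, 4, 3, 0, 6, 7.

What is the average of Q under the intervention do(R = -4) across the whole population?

-0.75

Under do(R=-4), R's equation is replaced by R=-4 for every unit. Per-unit Q: -4, -2, -5, 1, 0, -3, 3, 4. Mean = -0.75.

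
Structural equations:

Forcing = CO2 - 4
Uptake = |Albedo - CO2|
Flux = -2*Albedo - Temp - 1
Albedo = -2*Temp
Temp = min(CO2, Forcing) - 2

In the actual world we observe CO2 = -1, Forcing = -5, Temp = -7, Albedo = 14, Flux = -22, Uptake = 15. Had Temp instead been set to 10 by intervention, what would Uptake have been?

The intervention breaks the incoming arrows to Temp: Temp = min(CO2, Forcing) - 2 no longer applies, and Temp = 10.
Albedo = -2*Temp  [with Temp=10]  = -20
Uptake = |Albedo - CO2|  [with Albedo=-20, CO2=-1]  = 19

19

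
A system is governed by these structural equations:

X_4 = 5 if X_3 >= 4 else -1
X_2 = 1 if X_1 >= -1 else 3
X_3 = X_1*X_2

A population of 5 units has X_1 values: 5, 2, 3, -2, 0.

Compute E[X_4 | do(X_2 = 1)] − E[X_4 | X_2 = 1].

Every unit gets X_2=1 under the intervention. X_4 values become 5, -1, -1, -1, -1; E[X_4|do(X_2=1)] = 0.2.
Conditioning on X_2=1 selects the 4 unit(s) with X_1 ∈ {5, 2, 3, 0}. Their X_4 values: 5, -1, -1, -1. Mean = 0.5.
Difference = 0.2 − 0.5 = -0.3.

-0.3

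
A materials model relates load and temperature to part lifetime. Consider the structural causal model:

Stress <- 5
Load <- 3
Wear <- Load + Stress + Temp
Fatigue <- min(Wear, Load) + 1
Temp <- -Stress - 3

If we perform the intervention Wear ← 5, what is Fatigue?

4

Intervening sets Wear = 5 and removes its equation (Wear <- Load + Stress + Temp).
Fatigue = min(Wear, Load) + 1  [with Wear=5, Load=3]  = 4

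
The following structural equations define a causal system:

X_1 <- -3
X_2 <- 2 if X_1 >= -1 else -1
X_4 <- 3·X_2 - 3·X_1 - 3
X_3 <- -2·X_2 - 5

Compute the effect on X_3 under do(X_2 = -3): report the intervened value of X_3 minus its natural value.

4

The intervention breaks the incoming arrows to X_2: X_2 <- 2 if X_1 >= -1 else -1 no longer applies, and X_2 = -3.
X_3 = -2·X_2 - 5  [with X_2=-3]  = 1
Without intervention: X_2 = 2 if X_1 >= -1 else -1  [with X_1=-3]  = -1; X_3 = -2·X_2 - 5  [with X_2=-1]  = -3.
Change = 1 − (-3) = 4.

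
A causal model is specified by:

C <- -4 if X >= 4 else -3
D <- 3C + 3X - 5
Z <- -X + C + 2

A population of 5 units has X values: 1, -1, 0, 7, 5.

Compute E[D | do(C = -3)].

-6.8

The intervention sets C=-3 in all 5 units regardless of X. Recomputing D per unit gives -11, -17, -14, 7, 1; average -6.8.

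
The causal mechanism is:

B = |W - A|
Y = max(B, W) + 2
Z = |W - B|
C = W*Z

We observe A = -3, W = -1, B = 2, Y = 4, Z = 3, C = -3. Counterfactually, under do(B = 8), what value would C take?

-9

The intervention breaks the incoming arrows to B: B = |W - A| no longer applies, and B = 8.
Z = |W - B|  [with W=-1, B=8]  = 9
C = W*Z  [with W=-1, Z=9]  = -9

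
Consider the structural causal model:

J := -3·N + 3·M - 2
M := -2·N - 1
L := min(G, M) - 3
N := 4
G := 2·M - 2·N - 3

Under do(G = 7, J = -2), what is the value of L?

Setting G = 7, J = -2 by intervention discards those variables' equations.
M = -2·N - 1  [with N=4]  = -9
L = min(G, M) - 3  [with G=7, M=-9]  = -12

-12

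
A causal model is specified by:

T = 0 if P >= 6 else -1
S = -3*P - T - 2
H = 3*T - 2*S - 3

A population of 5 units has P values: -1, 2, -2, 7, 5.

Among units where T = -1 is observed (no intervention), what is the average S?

E[S|T=-1] averages over only the 4 units with T=-1 (P = -1, 2, -2, 5): S = 2, -7, 5, -16, mean -4.

-4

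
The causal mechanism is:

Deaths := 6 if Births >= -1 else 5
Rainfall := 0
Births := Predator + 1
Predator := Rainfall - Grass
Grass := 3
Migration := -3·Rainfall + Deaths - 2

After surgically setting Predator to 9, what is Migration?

The intervention breaks the incoming arrows to Predator: Predator := Rainfall - Grass no longer applies, and Predator = 9.
Births = Predator + 1  [with Predator=9]  = 10
Deaths = 6 if Births >= -1 else 5  [with Births=10]  = 6
Migration = -3·Rainfall + Deaths - 2  [with Rainfall=0, Deaths=6]  = 4

4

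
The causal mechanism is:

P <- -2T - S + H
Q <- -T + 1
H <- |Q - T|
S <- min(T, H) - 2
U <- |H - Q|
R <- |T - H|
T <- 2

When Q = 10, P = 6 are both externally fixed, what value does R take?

Under do(Q = 10, P = 6), each intervened variable's structural equation is replaced by its fixed value.
H = |Q - T|  [with Q=10, T=2]  = 8
R = |T - H|  [with T=2, H=8]  = 6

6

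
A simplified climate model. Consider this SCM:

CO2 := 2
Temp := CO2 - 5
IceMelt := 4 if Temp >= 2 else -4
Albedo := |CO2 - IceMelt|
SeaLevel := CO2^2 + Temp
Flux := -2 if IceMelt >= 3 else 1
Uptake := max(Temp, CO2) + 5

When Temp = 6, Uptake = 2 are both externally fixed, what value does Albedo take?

Under do(Temp = 6, Uptake = 2), each intervened variable's structural equation is replaced by its fixed value.
IceMelt = 4 if Temp >= 2 else -4  [with Temp=6]  = 4
Albedo = |CO2 - IceMelt|  [with CO2=2, IceMelt=4]  = 2

2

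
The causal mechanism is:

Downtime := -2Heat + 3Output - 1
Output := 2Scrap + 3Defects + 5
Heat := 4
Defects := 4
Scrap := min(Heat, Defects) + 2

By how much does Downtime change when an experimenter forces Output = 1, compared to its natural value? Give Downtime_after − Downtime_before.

-84

Intervening sets Output = 1 and removes its equation (Output := 2Scrap + 3Defects + 5).
Downtime = -2Heat + 3Output - 1  [with Heat=4, Output=1]  = -6
Without intervention: Scrap = min(Heat, Defects) + 2  [with Heat=4, Defects=4]  = 6; Output = 2Scrap + 3Defects + 5  [with Scrap=6, Defects=4]  = 29; Downtime = -2Heat + 3Output - 1  [with Heat=4, Output=29]  = 78.
Change = -6 − 78 = -84.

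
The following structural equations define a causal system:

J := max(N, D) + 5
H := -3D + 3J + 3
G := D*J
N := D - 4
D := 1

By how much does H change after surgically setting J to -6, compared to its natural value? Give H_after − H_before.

-36

do(J=-6) replaces the equation J := max(N, D) + 5 with the constant J = -6.
H = -3D + 3J + 3  [with D=1, J=-6]  = -18
Without intervention: N = D - 4  [with D=1]  = -3; J = max(N, D) + 5  [with N=-3, D=1]  = 6; H = -3D + 3J + 3  [with D=1, J=6]  = 18.
Change = -18 − 18 = -36.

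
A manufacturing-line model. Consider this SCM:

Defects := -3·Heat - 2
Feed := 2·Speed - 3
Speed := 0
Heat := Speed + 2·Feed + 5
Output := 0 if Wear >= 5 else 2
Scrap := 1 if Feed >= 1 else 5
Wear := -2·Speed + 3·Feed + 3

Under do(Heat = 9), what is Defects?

do(Heat=9) replaces the equation Heat := Speed + 2·Feed + 5 with the constant Heat = 9.
Defects = -3·Heat - 2  [with Heat=9]  = -29

-29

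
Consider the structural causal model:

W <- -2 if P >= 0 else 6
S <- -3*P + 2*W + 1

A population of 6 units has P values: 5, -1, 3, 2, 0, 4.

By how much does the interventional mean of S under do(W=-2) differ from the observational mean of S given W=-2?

1.9

The intervention sets W=-2 in all 6 units regardless of P. Recomputing S per unit gives -18, 0, -12, -9, -3, -15; average -9.5.
Conditioning on W=-2 selects the 5 unit(s) with P ∈ {5, 3, 2, 0, 4}. Their S values: -18, -12, -9, -3, -15. Mean = -11.4.
Difference = -9.5 − (-11.4) = 1.9.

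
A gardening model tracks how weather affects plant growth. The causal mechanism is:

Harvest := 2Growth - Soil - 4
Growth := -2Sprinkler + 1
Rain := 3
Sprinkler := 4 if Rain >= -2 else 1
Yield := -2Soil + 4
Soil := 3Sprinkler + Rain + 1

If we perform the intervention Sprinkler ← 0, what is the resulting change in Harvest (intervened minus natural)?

Under do(Sprinkler=0), the mechanism Sprinkler := 4 if Rain >= -2 else 1 is discarded; Sprinkler is fixed at 0.
Soil = 3Sprinkler + Rain + 1  [with Sprinkler=0, Rain=3]  = 4
Growth = -2Sprinkler + 1  [with Sprinkler=0]  = 1
Harvest = 2Growth - Soil - 4  [with Growth=1, Soil=4]  = -6
Without intervention: Sprinkler = 4 if Rain >= -2 else 1  [with Rain=3]  = 4; Soil = 3Sprinkler + Rain + 1  [with Sprinkler=4, Rain=3]  = 16; Growth = -2Sprinkler + 1  [with Sprinkler=4]  = -7; Harvest = 2Growth - Soil - 4  [with Growth=-7, Soil=16]  = -34.
Change = -6 − (-34) = 28.

28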